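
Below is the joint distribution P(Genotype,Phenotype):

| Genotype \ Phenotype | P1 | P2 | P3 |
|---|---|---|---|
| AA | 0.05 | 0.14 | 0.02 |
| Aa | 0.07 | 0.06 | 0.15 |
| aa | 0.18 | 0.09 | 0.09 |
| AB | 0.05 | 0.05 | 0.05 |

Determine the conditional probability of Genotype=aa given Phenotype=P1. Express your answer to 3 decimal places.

P(Phenotype=P1) = 0.05 + 0.07 + 0.18 + 0.05 = 0.35.
P(Genotype=aa | Phenotype=P1) = 0.18/0.35 = 0.514.

0.514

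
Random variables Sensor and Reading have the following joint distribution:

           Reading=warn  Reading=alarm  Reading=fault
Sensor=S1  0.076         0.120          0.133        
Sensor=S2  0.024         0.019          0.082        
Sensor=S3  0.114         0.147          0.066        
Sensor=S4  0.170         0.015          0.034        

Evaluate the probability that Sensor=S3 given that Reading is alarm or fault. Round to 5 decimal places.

0.34578

P(Reading=alarm) = 0.120 + 0.019 + 0.147 + 0.015 = 0.301.
P(Reading=fault) = 0.133 + 0.082 + 0.066 + 0.034 = 0.315.
P(Reading ∈ {alarm, fault}) = 0.301 + 0.315 = 0.616; P(Sensor=S3, Reading ∈ {alarm, fault}) = 0.147 + 0.066 = 0.213.
P(Sensor=S3 | Reading ∈ {alarm, fault}) = 0.213/0.616 = 0.34578.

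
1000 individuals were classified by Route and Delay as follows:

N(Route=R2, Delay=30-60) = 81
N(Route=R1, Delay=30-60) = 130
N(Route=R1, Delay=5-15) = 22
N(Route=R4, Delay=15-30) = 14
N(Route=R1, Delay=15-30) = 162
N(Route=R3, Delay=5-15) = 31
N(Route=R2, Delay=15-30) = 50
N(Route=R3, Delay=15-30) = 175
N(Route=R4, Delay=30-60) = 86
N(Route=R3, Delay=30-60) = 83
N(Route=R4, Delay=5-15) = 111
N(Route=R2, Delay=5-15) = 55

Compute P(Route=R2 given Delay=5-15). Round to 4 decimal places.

0.2511

Total with Delay=5-15: 22 + 55 + 31 + 111 = 219.
P(Route=R2 | Delay=5-15) = 55/219 = 0.2511.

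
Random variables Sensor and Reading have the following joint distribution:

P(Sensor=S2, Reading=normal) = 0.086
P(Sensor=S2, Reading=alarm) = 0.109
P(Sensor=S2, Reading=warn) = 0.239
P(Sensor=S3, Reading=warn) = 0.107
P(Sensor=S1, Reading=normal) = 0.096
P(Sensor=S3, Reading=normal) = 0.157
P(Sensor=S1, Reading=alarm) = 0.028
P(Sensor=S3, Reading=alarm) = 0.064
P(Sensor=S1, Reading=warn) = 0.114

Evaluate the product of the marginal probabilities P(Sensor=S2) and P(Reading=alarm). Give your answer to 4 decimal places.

P(Sensor=S2) = 0.086 + 0.239 + 0.109 = 0.434.
P(Reading=alarm) = 0.028 + 0.109 + 0.064 = 0.201.
Product: 0.434 × 0.201 = 0.0872.

0.0872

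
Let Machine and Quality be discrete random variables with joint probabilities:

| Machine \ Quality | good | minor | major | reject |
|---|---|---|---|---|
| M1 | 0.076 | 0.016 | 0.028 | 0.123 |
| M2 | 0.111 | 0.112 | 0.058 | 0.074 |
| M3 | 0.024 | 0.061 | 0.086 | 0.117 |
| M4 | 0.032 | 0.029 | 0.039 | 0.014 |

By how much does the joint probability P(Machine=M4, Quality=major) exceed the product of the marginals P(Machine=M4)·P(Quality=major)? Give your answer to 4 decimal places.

0.0149

P(Machine=M4) = 0.032 + 0.029 + 0.039 + 0.014 = 0.114.
P(Quality=major) = 0.028 + 0.058 + 0.086 + 0.039 = 0.211.
P(Machine=M4, Quality=major) − P(Machine=M4)P(Quality=major) = 0.039 − 0.114×0.211 = 0.0149.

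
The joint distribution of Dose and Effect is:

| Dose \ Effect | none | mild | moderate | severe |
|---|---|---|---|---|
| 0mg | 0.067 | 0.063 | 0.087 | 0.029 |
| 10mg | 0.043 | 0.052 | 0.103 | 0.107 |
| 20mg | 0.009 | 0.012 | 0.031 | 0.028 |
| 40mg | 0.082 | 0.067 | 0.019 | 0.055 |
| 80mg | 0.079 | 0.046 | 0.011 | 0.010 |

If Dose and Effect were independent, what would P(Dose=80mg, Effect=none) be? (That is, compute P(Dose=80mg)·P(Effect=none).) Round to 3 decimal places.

P(Dose=80mg) = 0.079 + 0.046 + 0.011 + 0.010 = 0.146.
P(Effect=none) = 0.067 + 0.043 + 0.009 + 0.082 + 0.079 = 0.280.
Product: 0.146 × 0.280 = 0.041.

0.041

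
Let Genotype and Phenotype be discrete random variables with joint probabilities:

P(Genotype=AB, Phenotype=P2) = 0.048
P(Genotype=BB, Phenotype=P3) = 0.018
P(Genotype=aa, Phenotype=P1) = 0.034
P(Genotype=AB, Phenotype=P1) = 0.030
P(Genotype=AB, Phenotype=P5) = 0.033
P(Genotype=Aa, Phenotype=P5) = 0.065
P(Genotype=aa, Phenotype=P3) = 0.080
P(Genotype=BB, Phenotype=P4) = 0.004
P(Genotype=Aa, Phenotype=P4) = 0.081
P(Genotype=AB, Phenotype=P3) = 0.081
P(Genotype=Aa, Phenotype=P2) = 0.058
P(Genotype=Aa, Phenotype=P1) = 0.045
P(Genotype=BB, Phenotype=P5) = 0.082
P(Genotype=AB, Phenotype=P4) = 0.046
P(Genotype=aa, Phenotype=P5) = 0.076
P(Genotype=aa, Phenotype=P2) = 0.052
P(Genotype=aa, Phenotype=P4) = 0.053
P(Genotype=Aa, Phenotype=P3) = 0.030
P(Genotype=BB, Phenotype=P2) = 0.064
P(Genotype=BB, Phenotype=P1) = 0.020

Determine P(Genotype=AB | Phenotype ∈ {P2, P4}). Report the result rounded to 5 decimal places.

0.23153

P(Phenotype=P2) = 0.058 + 0.052 + 0.048 + 0.064 = 0.222.
P(Phenotype=P4) = 0.081 + 0.053 + 0.046 + 0.004 = 0.184.
P(Phenotype ∈ {P2, P4}) = 0.222 + 0.184 = 0.406; P(Genotype=AB, Phenotype ∈ {P2, P4}) = 0.048 + 0.046 = 0.094.
P(Genotype=AB | Phenotype ∈ {P2, P4}) = 0.094/0.406 = 0.23153.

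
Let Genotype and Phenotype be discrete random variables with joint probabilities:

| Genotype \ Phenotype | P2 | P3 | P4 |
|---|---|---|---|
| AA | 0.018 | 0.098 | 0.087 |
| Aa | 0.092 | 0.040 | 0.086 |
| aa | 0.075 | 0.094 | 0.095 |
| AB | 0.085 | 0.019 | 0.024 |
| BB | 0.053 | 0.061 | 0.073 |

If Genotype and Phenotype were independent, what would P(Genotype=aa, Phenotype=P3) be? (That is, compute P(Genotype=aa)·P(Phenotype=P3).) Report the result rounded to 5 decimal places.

0.08237

P(Genotype=aa) = 0.075 + 0.094 + 0.095 = 0.264.
P(Phenotype=P3) = 0.098 + 0.040 + 0.094 + 0.019 + 0.061 = 0.312.
Product: 0.264 × 0.312 = 0.08237.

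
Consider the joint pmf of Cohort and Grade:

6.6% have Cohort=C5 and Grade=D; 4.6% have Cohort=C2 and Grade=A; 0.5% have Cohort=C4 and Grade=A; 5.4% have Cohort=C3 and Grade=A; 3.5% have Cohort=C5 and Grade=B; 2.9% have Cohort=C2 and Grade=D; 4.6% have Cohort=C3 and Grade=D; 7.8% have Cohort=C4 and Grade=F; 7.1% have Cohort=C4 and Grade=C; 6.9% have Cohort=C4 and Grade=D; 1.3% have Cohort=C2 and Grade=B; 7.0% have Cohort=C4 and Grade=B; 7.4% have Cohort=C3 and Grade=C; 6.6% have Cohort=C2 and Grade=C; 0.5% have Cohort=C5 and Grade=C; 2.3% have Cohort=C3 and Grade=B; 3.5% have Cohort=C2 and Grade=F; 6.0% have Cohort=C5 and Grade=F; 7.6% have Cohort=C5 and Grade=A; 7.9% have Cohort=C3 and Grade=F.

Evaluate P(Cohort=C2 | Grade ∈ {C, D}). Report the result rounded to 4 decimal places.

P(Grade=C) = 0.066 + 0.074 + 0.071 + 0.005 = 0.216.
P(Grade=D) = 0.029 + 0.046 + 0.069 + 0.066 = 0.210.
P(Grade ∈ {C, D}) = 0.216 + 0.210 = 0.426; P(Cohort=C2, Grade ∈ {C, D}) = 0.066 + 0.029 = 0.095.
P(Cohort=C2 | Grade ∈ {C, D}) = 0.095/0.426 = 0.2230.

0.2230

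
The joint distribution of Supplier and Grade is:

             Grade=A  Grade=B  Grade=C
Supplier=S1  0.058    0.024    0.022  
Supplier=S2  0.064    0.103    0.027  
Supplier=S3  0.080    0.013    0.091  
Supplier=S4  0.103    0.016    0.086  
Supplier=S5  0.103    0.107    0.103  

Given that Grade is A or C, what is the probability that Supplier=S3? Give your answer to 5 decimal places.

0.23202

P(Grade=A) = 0.058 + 0.064 + 0.080 + 0.103 + 0.103 = 0.408.
P(Grade=C) = 0.022 + 0.027 + 0.091 + 0.086 + 0.103 = 0.329.
P(Grade ∈ {A, C}) = 0.408 + 0.329 = 0.737; P(Supplier=S3, Grade ∈ {A, C}) = 0.080 + 0.091 = 0.171.
P(Supplier=S3 | Grade ∈ {A, C}) = 0.171/0.737 = 0.23202.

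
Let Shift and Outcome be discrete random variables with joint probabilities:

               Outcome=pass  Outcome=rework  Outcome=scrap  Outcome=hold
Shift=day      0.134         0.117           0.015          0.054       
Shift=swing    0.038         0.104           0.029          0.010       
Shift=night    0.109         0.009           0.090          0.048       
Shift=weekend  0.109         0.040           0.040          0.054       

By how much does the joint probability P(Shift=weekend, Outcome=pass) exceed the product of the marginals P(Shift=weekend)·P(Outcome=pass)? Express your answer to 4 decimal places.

P(Shift=weekend) = 0.109 + 0.040 + 0.040 + 0.054 = 0.243.
P(Outcome=pass) = 0.134 + 0.038 + 0.109 + 0.109 = 0.390.
P(Shift=weekend, Outcome=pass) − P(Shift=weekend)P(Outcome=pass) = 0.109 − 0.243×0.390 = 0.0142.

0.0142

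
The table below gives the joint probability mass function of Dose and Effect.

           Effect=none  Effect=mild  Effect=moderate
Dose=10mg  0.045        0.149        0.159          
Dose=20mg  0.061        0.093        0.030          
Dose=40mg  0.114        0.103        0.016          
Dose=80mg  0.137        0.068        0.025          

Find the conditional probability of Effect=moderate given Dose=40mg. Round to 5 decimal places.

P(Dose=40mg) = 0.114 + 0.103 + 0.016 = 0.233.
P(Effect=moderate | Dose=40mg) = 0.016/0.233 = 0.06867.

0.06867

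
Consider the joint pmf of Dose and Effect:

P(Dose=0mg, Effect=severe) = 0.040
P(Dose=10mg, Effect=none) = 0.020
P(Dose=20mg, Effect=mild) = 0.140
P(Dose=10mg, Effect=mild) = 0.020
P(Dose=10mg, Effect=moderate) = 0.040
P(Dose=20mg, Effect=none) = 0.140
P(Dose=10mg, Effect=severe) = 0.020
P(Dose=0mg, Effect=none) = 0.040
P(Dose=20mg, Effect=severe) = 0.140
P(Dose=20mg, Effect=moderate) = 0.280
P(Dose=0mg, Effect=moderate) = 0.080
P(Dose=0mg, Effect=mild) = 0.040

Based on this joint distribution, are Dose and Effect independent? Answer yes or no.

Every cell satisfies P(Dose,Effect) = P(Dose)·P(Effect). For instance P(Dose=0mg) = 0.200, P(Effect=none) = 0.200, and 0.200×0.200 = 0.040 matches the joint entry. So Dose and Effect are independent.

yes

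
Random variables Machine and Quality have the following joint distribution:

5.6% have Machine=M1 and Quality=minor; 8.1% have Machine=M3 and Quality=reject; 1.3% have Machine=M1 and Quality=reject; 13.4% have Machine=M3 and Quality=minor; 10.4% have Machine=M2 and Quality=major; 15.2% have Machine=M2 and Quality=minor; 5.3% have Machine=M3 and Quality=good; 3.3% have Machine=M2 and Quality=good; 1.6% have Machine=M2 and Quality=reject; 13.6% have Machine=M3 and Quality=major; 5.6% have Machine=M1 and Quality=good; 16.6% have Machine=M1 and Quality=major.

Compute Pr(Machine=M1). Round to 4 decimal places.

0.2910

P(Machine=M1) = 0.056 + 0.056 + 0.166 + 0.013 = 0.291.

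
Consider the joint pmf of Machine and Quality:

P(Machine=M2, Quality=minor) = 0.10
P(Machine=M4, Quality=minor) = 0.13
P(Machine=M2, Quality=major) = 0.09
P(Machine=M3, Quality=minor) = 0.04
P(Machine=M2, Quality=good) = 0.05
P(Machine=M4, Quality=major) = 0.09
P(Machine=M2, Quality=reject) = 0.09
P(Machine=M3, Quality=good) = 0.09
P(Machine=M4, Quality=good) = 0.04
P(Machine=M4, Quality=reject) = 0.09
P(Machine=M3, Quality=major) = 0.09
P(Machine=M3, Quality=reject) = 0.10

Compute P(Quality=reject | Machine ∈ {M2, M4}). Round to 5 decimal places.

0.26471

P(Machine=M2) = 0.05 + 0.10 + 0.09 + 0.09 = 0.33.
P(Machine=M4) = 0.04 + 0.13 + 0.09 + 0.09 = 0.35.
P(Machine ∈ {M2, M4}) = 0.33 + 0.35 = 0.68; P(Quality=reject, Machine ∈ {M2, M4}) = 0.09 + 0.09 = 0.18.
P(Quality=reject | Machine ∈ {M2, M4}) = 0.18/0.68 = 0.26471.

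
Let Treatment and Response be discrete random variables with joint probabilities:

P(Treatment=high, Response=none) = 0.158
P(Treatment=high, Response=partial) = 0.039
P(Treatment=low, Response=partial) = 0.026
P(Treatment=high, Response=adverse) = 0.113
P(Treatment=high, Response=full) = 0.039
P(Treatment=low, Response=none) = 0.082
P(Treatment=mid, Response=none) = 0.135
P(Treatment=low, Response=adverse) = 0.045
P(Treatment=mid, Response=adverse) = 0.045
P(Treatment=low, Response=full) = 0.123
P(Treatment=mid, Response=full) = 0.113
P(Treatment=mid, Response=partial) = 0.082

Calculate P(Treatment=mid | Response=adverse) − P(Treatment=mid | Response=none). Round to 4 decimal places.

-0.1383

P(Response=adverse) = 0.045 + 0.045 + 0.113 = 0.203; P(Treatment=mid | Response=adverse) = 0.045/0.203 = 0.22167.
P(Response=none) = 0.082 + 0.135 + 0.158 = 0.375; P(Treatment=mid | Response=none) = 0.135/0.375 = 0.36000.
Difference = -0.1383.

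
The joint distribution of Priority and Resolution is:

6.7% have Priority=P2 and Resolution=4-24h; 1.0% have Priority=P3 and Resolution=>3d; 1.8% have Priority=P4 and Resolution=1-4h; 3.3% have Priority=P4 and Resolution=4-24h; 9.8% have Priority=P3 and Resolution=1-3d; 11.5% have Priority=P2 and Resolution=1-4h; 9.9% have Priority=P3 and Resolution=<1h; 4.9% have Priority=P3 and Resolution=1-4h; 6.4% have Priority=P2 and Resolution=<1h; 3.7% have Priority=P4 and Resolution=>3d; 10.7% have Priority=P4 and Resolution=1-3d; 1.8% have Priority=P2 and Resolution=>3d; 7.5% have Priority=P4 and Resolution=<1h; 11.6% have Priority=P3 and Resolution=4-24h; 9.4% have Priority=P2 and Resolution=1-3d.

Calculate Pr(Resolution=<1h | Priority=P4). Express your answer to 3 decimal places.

0.278

P(Priority=P4) = 0.075 + 0.018 + 0.033 + 0.107 + 0.037 = 0.270.
P(Resolution=<1h | Priority=P4) = 0.075/0.270 = 0.278.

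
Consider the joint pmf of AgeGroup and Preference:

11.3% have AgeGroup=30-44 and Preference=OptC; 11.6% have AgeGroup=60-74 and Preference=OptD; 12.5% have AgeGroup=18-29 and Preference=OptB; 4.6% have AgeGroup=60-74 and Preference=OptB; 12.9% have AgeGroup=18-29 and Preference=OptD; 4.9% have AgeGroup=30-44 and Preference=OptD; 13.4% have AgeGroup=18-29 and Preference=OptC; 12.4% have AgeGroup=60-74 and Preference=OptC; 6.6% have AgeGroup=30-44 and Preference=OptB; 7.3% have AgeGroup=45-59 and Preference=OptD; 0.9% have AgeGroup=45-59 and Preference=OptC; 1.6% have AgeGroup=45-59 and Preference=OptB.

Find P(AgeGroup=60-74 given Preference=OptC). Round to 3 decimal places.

0.326

P(Preference=OptC) = 0.134 + 0.113 + 0.009 + 0.124 = 0.380.
P(AgeGroup=60-74 | Preference=OptC) = 0.124/0.380 = 0.326.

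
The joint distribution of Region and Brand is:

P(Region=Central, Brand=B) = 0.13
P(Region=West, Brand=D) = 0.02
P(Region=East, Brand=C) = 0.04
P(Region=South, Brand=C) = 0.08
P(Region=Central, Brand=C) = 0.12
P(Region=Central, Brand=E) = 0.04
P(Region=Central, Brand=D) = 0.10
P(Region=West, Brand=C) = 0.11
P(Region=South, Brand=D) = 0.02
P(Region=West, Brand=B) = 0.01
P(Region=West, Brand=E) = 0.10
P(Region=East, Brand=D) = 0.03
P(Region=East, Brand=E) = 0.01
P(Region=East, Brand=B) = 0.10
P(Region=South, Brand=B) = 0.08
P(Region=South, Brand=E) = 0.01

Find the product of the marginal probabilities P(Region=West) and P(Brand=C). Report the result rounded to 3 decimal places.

0.084

P(Region=West) = 0.01 + 0.11 + 0.02 + 0.10 = 0.24.
P(Brand=C) = 0.08 + 0.04 + 0.11 + 0.12 = 0.35.
Product: 0.24 × 0.35 = 0.084.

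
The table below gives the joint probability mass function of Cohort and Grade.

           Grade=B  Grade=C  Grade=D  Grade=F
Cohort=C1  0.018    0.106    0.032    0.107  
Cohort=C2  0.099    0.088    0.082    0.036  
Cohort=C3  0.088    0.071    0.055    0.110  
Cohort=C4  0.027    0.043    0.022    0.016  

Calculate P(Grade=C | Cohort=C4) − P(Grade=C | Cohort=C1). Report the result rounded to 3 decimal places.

-0.005

P(Cohort=C4) = 0.027 + 0.043 + 0.022 + 0.016 = 0.108; P(Grade=C | Cohort=C4) = 0.043/0.108 = 0.3981.
P(Cohort=C1) = 0.018 + 0.106 + 0.032 + 0.107 = 0.263; P(Grade=C | Cohort=C1) = 0.106/0.263 = 0.4030.
Difference = -0.005.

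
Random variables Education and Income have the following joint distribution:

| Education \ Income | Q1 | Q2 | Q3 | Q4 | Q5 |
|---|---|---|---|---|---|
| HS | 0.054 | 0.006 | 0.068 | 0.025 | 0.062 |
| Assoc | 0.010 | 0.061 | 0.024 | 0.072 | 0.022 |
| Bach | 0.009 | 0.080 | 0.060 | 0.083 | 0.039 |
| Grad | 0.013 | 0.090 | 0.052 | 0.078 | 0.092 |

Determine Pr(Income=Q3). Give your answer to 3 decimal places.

0.204

P(Income=Q3) = 0.068 + 0.024 + 0.060 + 0.052 = 0.204.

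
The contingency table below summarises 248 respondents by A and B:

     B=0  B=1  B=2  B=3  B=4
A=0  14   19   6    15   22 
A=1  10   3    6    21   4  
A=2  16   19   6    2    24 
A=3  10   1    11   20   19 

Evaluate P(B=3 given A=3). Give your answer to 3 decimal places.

0.328

Total with A=3: 10 + 1 + 11 + 20 + 19 = 61.
P(B=3 | A=3) = 20/61 = 0.328.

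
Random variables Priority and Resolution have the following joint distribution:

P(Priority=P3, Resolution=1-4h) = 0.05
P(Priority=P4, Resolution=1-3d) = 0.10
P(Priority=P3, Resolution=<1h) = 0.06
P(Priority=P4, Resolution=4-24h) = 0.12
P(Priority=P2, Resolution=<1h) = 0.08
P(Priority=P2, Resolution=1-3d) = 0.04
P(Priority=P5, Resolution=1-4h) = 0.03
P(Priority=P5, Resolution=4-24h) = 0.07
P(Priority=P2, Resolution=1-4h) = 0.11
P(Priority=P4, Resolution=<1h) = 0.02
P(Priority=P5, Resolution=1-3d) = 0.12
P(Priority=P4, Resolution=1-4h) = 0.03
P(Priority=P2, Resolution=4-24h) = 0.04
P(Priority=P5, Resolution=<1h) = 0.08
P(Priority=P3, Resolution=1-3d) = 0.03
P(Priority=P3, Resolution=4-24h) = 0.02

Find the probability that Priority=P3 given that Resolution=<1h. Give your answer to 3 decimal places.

P(Resolution=<1h) = 0.08 + 0.06 + 0.02 + 0.08 = 0.24.
P(Priority=P3 | Resolution=<1h) = 0.06/0.24 = 0.250.

0.250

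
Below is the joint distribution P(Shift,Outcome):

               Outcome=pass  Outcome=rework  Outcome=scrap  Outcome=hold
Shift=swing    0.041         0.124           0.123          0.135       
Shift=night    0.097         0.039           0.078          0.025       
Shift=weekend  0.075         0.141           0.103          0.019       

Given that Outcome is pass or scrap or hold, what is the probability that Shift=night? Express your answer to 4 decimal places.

P(Outcome=pass) = 0.041 + 0.097 + 0.075 = 0.213.
P(Outcome=scrap) = 0.123 + 0.078 + 0.103 = 0.304.
P(Outcome=hold) = 0.135 + 0.025 + 0.019 = 0.179.
P(Outcome ∈ {pass, scrap, hold}) = 0.213 + 0.304 + 0.179 = 0.696; P(Shift=night, Outcome ∈ {pass, scrap, hold}) = 0.097 + 0.078 + 0.025 = 0.200.
P(Shift=night | Outcome ∈ {pass, scrap, hold}) = 0.200/0.696 = 0.2874.

0.2874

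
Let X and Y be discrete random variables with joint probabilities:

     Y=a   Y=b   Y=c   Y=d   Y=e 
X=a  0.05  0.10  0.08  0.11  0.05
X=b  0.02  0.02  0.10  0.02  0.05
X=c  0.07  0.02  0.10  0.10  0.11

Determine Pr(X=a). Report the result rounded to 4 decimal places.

0.3900

P(X=a) = 0.05 + 0.10 + 0.08 + 0.11 + 0.05 = 0.39.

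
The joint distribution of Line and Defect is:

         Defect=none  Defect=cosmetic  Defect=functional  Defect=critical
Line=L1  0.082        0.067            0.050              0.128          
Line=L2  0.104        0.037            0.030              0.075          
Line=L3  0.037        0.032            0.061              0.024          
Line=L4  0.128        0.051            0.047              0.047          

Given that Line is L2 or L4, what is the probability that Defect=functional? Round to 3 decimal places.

0.148

P(Line=L2) = 0.104 + 0.037 + 0.030 + 0.075 = 0.246.
P(Line=L4) = 0.128 + 0.051 + 0.047 + 0.047 = 0.273.
P(Line ∈ {L2, L4}) = 0.246 + 0.273 = 0.519; P(Defect=functional, Line ∈ {L2, L4}) = 0.030 + 0.047 = 0.077.
P(Defect=functional | Line ∈ {L2, L4}) = 0.077/0.519 = 0.148.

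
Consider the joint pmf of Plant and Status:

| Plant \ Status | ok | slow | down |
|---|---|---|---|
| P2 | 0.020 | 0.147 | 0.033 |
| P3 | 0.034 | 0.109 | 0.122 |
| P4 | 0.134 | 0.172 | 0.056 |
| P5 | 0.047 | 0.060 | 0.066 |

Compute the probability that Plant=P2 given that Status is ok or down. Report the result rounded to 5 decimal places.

P(Status=ok) = 0.020 + 0.034 + 0.134 + 0.047 = 0.235.
P(Status=down) = 0.033 + 0.122 + 0.056 + 0.066 = 0.277.
P(Status ∈ {ok, down}) = 0.235 + 0.277 = 0.512; P(Plant=P2, Status ∈ {ok, down}) = 0.020 + 0.033 = 0.053.
P(Plant=P2 | Status ∈ {ok, down}) = 0.053/0.512 = 0.10352.

0.10352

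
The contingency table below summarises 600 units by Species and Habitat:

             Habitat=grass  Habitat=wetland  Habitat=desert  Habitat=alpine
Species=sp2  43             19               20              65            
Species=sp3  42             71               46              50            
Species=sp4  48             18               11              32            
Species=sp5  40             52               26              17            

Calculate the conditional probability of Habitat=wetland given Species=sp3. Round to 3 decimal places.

0.340

Total with Species=sp3: 42 + 71 + 46 + 50 = 209.
P(Habitat=wetland | Species=sp3) = 71/209 = 0.340.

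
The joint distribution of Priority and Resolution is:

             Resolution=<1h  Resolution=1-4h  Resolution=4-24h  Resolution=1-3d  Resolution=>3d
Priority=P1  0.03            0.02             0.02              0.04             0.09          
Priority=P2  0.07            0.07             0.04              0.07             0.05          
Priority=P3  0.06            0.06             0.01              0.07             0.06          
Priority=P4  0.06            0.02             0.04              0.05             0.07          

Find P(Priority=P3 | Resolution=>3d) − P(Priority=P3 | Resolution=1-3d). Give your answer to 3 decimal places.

-0.082

P(Resolution=>3d) = 0.09 + 0.05 + 0.06 + 0.07 = 0.27; P(Priority=P3 | Resolution=>3d) = 0.06/0.27 = 0.2222.
P(Resolution=1-3d) = 0.04 + 0.07 + 0.07 + 0.05 = 0.23; P(Priority=P3 | Resolution=1-3d) = 0.07/0.23 = 0.3043.
Difference = -0.082.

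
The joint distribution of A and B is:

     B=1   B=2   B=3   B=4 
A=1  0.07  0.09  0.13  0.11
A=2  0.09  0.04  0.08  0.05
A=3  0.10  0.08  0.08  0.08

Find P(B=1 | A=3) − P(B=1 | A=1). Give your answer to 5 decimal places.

0.11912

P(A=3) = 0.10 + 0.08 + 0.08 + 0.08 = 0.34; P(B=1 | A=3) = 0.10/0.34 = 0.294118.
P(A=1) = 0.07 + 0.09 + 0.13 + 0.11 = 0.40; P(B=1 | A=1) = 0.07/0.40 = 0.175000.
Difference = 0.11912.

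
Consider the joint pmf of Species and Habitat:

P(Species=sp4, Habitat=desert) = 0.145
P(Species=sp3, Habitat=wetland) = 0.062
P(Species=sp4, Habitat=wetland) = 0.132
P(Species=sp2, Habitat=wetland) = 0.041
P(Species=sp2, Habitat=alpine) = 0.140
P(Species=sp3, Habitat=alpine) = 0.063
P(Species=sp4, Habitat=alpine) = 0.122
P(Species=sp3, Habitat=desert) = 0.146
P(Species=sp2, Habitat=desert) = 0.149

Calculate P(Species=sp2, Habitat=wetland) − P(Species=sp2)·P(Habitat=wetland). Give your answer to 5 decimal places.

-0.03655

P(Species=sp2) = 0.041 + 0.149 + 0.140 = 0.330.
P(Habitat=wetland) = 0.041 + 0.062 + 0.132 = 0.235.
P(Species=sp2, Habitat=wetland) − P(Species=sp2)P(Habitat=wetland) = 0.041 − 0.330×0.235 = -0.03655.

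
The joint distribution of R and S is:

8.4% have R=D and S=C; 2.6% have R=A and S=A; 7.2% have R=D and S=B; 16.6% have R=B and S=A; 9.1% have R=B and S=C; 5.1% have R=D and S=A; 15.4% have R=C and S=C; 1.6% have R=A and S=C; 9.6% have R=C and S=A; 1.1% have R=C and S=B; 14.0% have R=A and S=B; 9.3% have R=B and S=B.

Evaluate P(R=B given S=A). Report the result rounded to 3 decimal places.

0.490

P(S=A) = 0.026 + 0.166 + 0.096 + 0.051 = 0.339.
P(R=B | S=A) = 0.166/0.339 = 0.490.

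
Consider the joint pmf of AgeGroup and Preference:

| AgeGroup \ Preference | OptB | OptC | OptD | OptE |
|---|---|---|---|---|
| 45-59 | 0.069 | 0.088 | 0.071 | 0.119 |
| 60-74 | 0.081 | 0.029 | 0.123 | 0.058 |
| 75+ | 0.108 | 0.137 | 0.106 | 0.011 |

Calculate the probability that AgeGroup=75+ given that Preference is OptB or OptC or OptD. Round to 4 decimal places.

0.4323

P(Preference=OptB) = 0.069 + 0.081 + 0.108 = 0.258.
P(Preference=OptC) = 0.088 + 0.029 + 0.137 = 0.254.
P(Preference=OptD) = 0.071 + 0.123 + 0.106 = 0.300.
P(Preference ∈ {OptB, OptC, OptD}) = 0.258 + 0.254 + 0.300 = 0.812; P(AgeGroup=75+, Preference ∈ {OptB, OptC, OptD}) = 0.108 + 0.137 + 0.106 = 0.351.
P(AgeGroup=75+ | Preference ∈ {OptB, OptC, OptD}) = 0.351/0.812 = 0.4323.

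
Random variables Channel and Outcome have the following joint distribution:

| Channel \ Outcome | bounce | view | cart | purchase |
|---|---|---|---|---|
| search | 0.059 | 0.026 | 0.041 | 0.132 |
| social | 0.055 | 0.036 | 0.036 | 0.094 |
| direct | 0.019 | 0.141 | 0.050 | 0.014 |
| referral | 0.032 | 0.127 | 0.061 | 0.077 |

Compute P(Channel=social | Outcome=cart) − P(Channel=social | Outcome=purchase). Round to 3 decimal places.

-0.105

P(Outcome=cart) = 0.041 + 0.036 + 0.050 + 0.061 = 0.188; P(Channel=social | Outcome=cart) = 0.036/0.188 = 0.1915.
P(Outcome=purchase) = 0.132 + 0.094 + 0.014 + 0.077 = 0.317; P(Channel=social | Outcome=purchase) = 0.094/0.317 = 0.2965.
Difference = -0.105.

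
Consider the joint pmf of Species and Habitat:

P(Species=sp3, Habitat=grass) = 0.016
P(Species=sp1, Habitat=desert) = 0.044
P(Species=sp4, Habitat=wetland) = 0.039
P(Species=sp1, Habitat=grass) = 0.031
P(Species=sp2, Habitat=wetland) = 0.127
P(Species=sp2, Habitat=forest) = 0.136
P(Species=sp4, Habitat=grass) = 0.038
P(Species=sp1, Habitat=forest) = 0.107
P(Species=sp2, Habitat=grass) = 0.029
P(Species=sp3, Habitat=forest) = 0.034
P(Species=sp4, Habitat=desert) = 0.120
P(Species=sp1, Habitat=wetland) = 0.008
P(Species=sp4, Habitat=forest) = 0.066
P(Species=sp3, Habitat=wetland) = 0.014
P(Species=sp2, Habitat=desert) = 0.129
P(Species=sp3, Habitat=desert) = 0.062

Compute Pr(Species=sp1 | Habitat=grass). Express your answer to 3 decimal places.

0.272

P(Habitat=grass) = 0.031 + 0.029 + 0.016 + 0.038 = 0.114.
P(Species=sp1 | Habitat=grass) = 0.031/0.114 = 0.272.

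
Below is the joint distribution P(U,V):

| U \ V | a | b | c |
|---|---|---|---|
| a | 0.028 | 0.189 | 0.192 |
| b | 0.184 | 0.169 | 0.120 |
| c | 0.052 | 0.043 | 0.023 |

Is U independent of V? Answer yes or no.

no

P(U=a) = 0.409 and P(V=a) = 0.264, so their product is 0.10798, but P(U=a, V=a) = 0.028. Since these differ, U and V are not independent.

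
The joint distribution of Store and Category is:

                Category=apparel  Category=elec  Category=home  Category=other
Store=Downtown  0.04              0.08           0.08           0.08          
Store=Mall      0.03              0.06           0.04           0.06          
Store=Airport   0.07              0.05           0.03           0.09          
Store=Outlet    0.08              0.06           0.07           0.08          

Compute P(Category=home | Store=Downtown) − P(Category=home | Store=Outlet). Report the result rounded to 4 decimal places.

P(Store=Downtown) = 0.04 + 0.08 + 0.08 + 0.08 = 0.28; P(Category=home | Store=Downtown) = 0.08/0.28 = 0.28571.
P(Store=Outlet) = 0.08 + 0.06 + 0.07 + 0.08 = 0.29; P(Category=home | Store=Outlet) = 0.07/0.29 = 0.24138.
Difference = 0.0443.

0.0443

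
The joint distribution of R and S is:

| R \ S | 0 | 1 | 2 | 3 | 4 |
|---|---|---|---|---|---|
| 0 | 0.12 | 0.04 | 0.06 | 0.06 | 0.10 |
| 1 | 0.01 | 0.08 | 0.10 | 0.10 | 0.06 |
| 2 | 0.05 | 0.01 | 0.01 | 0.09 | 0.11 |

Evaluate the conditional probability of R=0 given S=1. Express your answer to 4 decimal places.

0.3077

P(S=1) = 0.04 + 0.08 + 0.01 = 0.13.
P(R=0 | S=1) = 0.04/0.13 = 0.3077.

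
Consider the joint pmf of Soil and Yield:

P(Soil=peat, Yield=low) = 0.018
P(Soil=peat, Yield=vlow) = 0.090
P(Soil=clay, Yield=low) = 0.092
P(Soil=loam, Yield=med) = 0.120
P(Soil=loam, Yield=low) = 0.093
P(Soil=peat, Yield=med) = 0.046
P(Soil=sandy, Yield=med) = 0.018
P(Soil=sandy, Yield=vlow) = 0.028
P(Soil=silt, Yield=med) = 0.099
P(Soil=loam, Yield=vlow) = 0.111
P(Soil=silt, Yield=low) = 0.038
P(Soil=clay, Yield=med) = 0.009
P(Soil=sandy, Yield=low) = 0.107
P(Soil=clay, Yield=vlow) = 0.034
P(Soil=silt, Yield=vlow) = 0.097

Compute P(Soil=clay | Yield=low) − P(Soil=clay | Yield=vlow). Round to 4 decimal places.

P(Yield=low) = 0.107 + 0.093 + 0.092 + 0.038 + 0.018 = 0.348; P(Soil=clay | Yield=low) = 0.092/0.348 = 0.26437.
P(Yield=vlow) = 0.028 + 0.111 + 0.034 + 0.097 + 0.090 = 0.360; P(Soil=clay | Yield=vlow) = 0.034/0.360 = 0.09444.
Difference = 0.1699.

0.1699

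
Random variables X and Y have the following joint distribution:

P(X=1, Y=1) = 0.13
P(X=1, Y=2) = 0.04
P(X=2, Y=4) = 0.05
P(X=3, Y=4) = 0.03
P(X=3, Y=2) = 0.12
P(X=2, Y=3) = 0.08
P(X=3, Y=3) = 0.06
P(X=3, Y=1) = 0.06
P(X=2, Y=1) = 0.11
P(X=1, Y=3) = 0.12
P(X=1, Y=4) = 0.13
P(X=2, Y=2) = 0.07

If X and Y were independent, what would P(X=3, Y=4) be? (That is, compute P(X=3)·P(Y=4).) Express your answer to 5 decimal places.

0.05670

P(X=3) = 0.06 + 0.12 + 0.06 + 0.03 = 0.27.
P(Y=4) = 0.13 + 0.05 + 0.03 = 0.21.
Product: 0.27 × 0.21 = 0.05670.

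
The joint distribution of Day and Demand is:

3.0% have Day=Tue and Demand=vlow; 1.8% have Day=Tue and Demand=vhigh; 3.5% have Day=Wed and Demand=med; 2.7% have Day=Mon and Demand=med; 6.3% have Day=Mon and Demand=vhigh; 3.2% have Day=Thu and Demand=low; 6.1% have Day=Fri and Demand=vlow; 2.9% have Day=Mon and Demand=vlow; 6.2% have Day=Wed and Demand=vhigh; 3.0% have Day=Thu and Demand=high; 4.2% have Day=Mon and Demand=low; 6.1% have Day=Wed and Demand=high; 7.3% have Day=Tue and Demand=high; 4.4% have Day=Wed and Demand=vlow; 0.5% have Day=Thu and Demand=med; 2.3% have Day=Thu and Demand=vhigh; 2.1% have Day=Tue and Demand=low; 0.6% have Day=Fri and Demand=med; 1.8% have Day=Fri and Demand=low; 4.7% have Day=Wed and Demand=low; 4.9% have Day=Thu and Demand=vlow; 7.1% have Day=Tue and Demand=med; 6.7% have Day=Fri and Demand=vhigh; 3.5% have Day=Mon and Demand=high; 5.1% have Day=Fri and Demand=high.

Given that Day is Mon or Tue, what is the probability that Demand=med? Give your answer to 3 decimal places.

P(Day=Mon) = 0.029 + 0.042 + 0.027 + 0.035 + 0.063 = 0.196.
P(Day=Tue) = 0.030 + 0.021 + 0.071 + 0.073 + 0.018 = 0.213.
P(Day ∈ {Mon, Tue}) = 0.196 + 0.213 = 0.409; P(Demand=med, Day ∈ {Mon, Tue}) = 0.027 + 0.071 = 0.098.
P(Demand=med | Day ∈ {Mon, Tue}) = 0.098/0.409 = 0.240.

0.240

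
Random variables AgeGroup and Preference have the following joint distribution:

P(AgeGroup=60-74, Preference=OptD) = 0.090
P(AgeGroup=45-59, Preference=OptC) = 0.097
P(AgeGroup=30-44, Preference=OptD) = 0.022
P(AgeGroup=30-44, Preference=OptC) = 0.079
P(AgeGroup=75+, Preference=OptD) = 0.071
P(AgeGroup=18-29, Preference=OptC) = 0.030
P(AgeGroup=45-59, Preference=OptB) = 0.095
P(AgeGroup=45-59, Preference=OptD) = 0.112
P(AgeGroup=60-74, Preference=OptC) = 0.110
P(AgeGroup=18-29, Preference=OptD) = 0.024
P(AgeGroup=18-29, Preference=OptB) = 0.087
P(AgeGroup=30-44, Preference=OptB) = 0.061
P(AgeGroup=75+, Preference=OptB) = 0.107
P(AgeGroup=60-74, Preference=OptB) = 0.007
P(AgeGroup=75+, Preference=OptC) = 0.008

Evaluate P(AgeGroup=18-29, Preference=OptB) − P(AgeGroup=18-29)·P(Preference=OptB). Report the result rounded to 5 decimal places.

0.03666

P(AgeGroup=18-29) = 0.087 + 0.030 + 0.024 = 0.141.
P(Preference=OptB) = 0.087 + 0.061 + 0.095 + 0.007 + 0.107 = 0.357.
P(AgeGroup=18-29, Preference=OptB) − P(AgeGroup=18-29)P(Preference=OptB) = 0.087 − 0.141×0.357 = 0.03666.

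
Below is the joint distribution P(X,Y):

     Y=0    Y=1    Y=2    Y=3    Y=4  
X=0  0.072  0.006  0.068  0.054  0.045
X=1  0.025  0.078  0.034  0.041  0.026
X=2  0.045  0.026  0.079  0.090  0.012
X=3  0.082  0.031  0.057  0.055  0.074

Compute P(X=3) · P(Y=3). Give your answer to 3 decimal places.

0.072

P(X=3) = 0.082 + 0.031 + 0.057 + 0.055 + 0.074 = 0.299.
P(Y=3) = 0.054 + 0.041 + 0.090 + 0.055 = 0.240.
Product: 0.299 × 0.240 = 0.072.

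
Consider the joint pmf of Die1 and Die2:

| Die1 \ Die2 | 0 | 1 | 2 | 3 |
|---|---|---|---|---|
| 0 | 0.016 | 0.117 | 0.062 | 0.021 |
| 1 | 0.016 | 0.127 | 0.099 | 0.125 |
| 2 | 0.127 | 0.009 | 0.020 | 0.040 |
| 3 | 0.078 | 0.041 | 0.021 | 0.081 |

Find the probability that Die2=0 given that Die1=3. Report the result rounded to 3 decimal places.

P(Die1=3) = 0.078 + 0.041 + 0.021 + 0.081 = 0.221.
P(Die2=0 | Die1=3) = 0.078/0.221 = 0.353.

0.353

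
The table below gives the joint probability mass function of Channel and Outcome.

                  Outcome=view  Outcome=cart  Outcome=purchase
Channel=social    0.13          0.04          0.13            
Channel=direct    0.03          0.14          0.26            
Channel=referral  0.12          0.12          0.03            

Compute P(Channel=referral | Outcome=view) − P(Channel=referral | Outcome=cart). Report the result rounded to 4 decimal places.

P(Outcome=view) = 0.13 + 0.03 + 0.12 = 0.28; P(Channel=referral | Outcome=view) = 0.12/0.28 = 0.42857.
P(Outcome=cart) = 0.04 + 0.14 + 0.12 = 0.30; P(Channel=referral | Outcome=cart) = 0.12/0.30 = 0.40000.
Difference = 0.0286.

0.0286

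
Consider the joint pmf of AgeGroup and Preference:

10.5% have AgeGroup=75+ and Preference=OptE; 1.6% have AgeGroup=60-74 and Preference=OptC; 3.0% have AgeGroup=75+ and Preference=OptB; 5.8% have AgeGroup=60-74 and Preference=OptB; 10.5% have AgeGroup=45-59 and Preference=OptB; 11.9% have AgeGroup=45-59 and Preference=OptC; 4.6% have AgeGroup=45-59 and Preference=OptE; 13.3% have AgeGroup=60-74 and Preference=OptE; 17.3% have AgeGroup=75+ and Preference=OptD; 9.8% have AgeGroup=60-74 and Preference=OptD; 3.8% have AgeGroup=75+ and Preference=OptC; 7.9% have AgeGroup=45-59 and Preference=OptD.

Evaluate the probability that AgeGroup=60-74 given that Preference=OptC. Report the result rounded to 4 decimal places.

0.0925

P(Preference=OptC) = 0.119 + 0.016 + 0.038 = 0.173.
P(AgeGroup=60-74 | Preference=OptC) = 0.016/0.173 = 0.0925.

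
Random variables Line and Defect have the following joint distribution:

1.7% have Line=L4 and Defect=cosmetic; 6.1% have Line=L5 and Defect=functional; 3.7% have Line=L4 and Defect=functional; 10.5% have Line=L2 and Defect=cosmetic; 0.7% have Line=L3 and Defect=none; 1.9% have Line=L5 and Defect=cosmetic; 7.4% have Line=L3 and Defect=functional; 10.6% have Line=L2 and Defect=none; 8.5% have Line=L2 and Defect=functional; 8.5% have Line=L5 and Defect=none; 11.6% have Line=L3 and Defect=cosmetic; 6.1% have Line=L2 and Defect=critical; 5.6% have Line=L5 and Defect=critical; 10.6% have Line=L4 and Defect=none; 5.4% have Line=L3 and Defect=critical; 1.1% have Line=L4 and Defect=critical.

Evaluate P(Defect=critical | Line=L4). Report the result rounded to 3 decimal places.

P(Line=L4) = 0.106 + 0.017 + 0.037 + 0.011 = 0.171.
P(Defect=critical | Line=L4) = 0.011/0.171 = 0.064.

0.064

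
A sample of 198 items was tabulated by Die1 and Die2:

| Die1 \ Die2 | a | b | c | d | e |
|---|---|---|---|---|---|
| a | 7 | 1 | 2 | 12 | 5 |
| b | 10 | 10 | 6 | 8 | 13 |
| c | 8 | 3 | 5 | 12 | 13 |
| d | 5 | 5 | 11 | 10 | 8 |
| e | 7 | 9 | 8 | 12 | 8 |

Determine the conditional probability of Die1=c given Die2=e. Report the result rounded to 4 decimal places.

0.2766

Total with Die2=e: 5 + 13 + 13 + 8 + 8 = 47.
P(Die1=c | Die2=e) = 13/47 = 0.2766.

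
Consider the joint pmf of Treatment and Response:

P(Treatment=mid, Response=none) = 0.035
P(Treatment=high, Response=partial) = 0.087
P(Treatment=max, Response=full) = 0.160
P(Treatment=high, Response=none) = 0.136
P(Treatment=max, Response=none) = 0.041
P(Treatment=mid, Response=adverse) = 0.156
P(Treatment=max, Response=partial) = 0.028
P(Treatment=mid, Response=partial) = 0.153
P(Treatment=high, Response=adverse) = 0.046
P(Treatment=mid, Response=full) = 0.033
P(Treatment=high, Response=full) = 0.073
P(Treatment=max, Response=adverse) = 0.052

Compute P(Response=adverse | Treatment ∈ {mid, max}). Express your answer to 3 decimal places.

P(Treatment=mid) = 0.035 + 0.153 + 0.033 + 0.156 = 0.377.
P(Treatment=max) = 0.041 + 0.028 + 0.160 + 0.052 = 0.281.
P(Treatment ∈ {mid, max}) = 0.377 + 0.281 = 0.658; P(Response=adverse, Treatment ∈ {mid, max}) = 0.156 + 0.052 = 0.208.
P(Response=adverse | Treatment ∈ {mid, max}) = 0.208/0.658 = 0.316.

0.316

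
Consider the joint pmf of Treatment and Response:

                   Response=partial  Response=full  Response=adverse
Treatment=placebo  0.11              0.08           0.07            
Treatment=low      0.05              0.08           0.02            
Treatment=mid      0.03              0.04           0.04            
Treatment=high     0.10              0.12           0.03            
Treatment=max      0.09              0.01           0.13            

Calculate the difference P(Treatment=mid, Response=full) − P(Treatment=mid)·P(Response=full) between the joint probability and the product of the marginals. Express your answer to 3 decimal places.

P(Treatment=mid) = 0.03 + 0.04 + 0.04 = 0.11.
P(Response=full) = 0.08 + 0.08 + 0.04 + 0.12 + 0.01 = 0.33.
P(Treatment=mid, Response=full) − P(Treatment=mid)P(Response=full) = 0.04 − 0.11×0.33 = 0.004.

0.004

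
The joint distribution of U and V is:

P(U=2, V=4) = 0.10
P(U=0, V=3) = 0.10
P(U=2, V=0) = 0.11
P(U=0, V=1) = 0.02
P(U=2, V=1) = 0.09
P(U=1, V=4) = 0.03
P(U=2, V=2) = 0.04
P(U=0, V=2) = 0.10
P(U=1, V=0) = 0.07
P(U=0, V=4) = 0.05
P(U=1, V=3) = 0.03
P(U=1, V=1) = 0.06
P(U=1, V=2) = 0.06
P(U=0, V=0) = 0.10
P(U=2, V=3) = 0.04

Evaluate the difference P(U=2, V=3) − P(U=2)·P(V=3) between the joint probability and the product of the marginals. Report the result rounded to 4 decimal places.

-0.0246

P(U=2) = 0.11 + 0.09 + 0.04 + 0.04 + 0.10 = 0.38.
P(V=3) = 0.10 + 0.03 + 0.04 = 0.17.
P(U=2, V=3) − P(U=2)P(V=3) = 0.04 − 0.38×0.17 = -0.0246.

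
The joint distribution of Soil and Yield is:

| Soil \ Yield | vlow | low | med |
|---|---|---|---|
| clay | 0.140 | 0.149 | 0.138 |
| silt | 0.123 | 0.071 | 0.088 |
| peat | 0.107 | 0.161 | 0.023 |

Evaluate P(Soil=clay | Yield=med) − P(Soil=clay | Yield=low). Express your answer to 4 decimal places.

P(Yield=med) = 0.138 + 0.088 + 0.023 = 0.249; P(Soil=clay | Yield=med) = 0.138/0.249 = 0.55422.
P(Yield=low) = 0.149 + 0.071 + 0.161 = 0.381; P(Soil=clay | Yield=low) = 0.149/0.381 = 0.39108.
Difference = 0.1631.

0.1631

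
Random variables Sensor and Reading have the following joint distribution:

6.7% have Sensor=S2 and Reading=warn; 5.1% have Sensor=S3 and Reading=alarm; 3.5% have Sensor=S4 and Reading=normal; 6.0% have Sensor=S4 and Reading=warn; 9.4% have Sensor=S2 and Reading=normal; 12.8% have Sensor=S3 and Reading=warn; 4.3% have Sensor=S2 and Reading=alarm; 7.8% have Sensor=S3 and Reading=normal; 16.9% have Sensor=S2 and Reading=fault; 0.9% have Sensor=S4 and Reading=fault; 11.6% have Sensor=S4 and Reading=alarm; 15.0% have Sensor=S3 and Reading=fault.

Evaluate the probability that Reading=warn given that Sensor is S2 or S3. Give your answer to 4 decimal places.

0.2500

P(Sensor=S2) = 0.094 + 0.067 + 0.043 + 0.169 = 0.373.
P(Sensor=S3) = 0.078 + 0.128 + 0.051 + 0.150 = 0.407.
P(Sensor ∈ {S2, S3}) = 0.373 + 0.407 = 0.780; P(Reading=warn, Sensor ∈ {S2, S3}) = 0.067 + 0.128 = 0.195.
P(Reading=warn | Sensor ∈ {S2, S3}) = 0.195/0.780 = 0.2500.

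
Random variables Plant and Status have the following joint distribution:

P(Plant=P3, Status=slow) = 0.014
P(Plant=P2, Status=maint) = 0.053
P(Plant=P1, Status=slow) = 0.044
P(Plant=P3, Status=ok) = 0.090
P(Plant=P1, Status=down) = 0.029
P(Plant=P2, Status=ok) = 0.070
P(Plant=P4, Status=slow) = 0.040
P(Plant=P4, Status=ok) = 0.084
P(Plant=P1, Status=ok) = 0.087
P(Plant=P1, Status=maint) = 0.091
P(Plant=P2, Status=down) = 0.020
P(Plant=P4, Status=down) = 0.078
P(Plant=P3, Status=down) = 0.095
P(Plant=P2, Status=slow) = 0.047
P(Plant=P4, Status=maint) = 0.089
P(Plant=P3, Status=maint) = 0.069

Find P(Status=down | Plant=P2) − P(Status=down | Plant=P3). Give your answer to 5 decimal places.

-0.24921

P(Plant=P2) = 0.070 + 0.047 + 0.020 + 0.053 = 0.190; P(Status=down | Plant=P2) = 0.020/0.190 = 0.105263.
P(Plant=P3) = 0.090 + 0.014 + 0.095 + 0.069 = 0.268; P(Status=down | Plant=P3) = 0.095/0.268 = 0.354478.
Difference = -0.24921.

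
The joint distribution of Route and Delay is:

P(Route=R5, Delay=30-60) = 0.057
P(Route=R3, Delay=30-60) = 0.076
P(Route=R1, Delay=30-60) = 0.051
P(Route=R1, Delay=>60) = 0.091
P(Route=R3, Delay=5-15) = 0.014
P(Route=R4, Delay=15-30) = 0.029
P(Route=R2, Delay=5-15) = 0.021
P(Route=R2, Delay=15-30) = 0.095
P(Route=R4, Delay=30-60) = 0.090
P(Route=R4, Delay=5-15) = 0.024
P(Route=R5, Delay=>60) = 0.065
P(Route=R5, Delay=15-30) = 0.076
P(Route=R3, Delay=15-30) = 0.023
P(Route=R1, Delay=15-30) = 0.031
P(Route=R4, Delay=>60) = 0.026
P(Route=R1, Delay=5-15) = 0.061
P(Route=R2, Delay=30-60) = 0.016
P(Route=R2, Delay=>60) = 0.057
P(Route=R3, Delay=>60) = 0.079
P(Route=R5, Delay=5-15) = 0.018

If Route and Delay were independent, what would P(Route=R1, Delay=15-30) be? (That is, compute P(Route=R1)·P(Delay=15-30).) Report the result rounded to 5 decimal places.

P(Route=R1) = 0.061 + 0.031 + 0.051 + 0.091 = 0.234.
P(Delay=15-30) = 0.031 + 0.095 + 0.023 + 0.029 + 0.076 = 0.254.
Product: 0.234 × 0.254 = 0.05944.

0.05944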